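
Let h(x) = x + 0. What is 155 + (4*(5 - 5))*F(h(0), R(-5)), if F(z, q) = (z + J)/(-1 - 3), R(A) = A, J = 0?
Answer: 155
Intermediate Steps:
h(x) = x
F(z, q) = -z/4 (F(z, q) = (z + 0)/(-1 - 3) = z/(-4) = z*(-¼) = -z/4)
155 + (4*(5 - 5))*F(h(0), R(-5)) = 155 + (4*(5 - 5))*(-¼*0) = 155 + (4*0)*0 = 155 + 0*0 = 155 + 0 = 155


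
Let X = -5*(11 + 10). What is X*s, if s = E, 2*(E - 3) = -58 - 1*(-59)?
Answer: -735/2 ≈ -367.50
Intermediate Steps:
X = -105 (X = -5*21 = -105)
E = 7/2 (E = 3 + (-58 - 1*(-59))/2 = 3 + (-58 + 59)/2 = 3 + (½)*1 = 3 + ½ = 7/2 ≈ 3.5000)
s = 7/2 ≈ 3.5000
X*s = -105*7/2 = -735/2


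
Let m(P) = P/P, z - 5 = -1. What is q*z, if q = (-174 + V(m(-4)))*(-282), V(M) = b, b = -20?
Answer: 218832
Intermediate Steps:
z = 4 (z = 5 - 1 = 4)
m(P) = 1
V(M) = -20
q = 54708 (q = (-174 - 20)*(-282) = -194*(-282) = 54708)
q*z = 54708*4 = 218832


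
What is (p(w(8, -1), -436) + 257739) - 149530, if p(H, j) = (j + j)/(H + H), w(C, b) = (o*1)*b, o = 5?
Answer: 541481/5 ≈ 1.0830e+5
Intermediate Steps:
w(C, b) = 5*b (w(C, b) = (5*1)*b = 5*b)
p(H, j) = j/H (p(H, j) = (2*j)/((2*H)) = (2*j)*(1/(2*H)) = j/H)
(p(w(8, -1), -436) + 257739) - 149530 = (-436/(5*(-1)) + 257739) - 149530 = (-436/(-5) + 257739) - 149530 = (-436*(-⅕) + 257739) - 149530 = (436/5 + 257739) - 149530 = 1289131/5 - 149530 = 541481/5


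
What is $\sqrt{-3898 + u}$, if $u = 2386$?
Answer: $6 i \sqrt{42} \approx 38.884 i$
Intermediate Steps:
$\sqrt{-3898 + u} = \sqrt{-3898 + 2386} = \sqrt{-1512} = 6 i \sqrt{42}$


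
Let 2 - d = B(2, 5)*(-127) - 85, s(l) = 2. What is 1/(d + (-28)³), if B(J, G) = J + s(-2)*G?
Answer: -1/20341 ≈ -4.9162e-5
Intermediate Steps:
B(J, G) = J + 2*G
d = 1611 (d = 2 - ((2 + 2*5)*(-127) - 85) = 2 - ((2 + 10)*(-127) - 85) = 2 - (12*(-127) - 85) = 2 - (-1524 - 85) = 2 - 1*(-1609) = 2 + 1609 = 1611)
1/(d + (-28)³) = 1/(1611 + (-28)³) = 1/(1611 - 21952) = 1/(-20341) = -1/20341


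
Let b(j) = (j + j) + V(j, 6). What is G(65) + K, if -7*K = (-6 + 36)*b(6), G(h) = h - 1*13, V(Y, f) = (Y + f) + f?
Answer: -536/7 ≈ -76.571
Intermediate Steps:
V(Y, f) = Y + 2*f
b(j) = 12 + 3*j (b(j) = (j + j) + (j + 2*6) = 2*j + (j + 12) = 2*j + (12 + j) = 12 + 3*j)
G(h) = -13 + h (G(h) = h - 13 = -13 + h)
K = -900/7 (K = -(-6 + 36)*(12 + 3*6)/7 = -30*(12 + 18)/7 = -30*30/7 = -⅐*900 = -900/7 ≈ -128.57)
G(65) + K = (-13 + 65) - 900/7 = 52 - 900/7 = -536/7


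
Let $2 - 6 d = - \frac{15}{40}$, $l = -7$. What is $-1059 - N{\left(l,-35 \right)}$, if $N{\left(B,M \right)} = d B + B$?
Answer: $- \frac{50363}{48} \approx -1049.2$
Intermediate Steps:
$d = \frac{19}{48}$ ($d = \frac{1}{3} - \frac{\left(-15\right) \frac{1}{40}}{6} = \frac{1}{3} - - \frac{1}{16} = \frac{1}{3} + \frac{1}{16} = \frac{19}{48} \approx 0.39583$)
$N{\left(B,M \right)} = \frac{67 B}{48}$ ($N{\left(B,M \right)} = \frac{19 B}{48} + B = \frac{67 B}{48}$)
$-1059 - N{\left(l,-35 \right)} = -1059 - \frac{67}{48} \left(-7\right) = -1059 - - \frac{469}{48} = -1059 + \frac{469}{48} = - \frac{50363}{48}$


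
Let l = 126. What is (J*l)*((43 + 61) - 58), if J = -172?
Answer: -996912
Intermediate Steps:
(J*l)*((43 + 61) - 58) = (-172*126)*((43 + 61) - 58) = -21672*(104 - 58) = -21672*46 = -996912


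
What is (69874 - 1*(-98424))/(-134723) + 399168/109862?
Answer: 17643777794/7400469113 ≈ 2.3841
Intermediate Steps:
(69874 - 1*(-98424))/(-134723) + 399168/109862 = (69874 + 98424)*(-1/134723) + 399168*(1/109862) = 168298*(-1/134723) + 199584/54931 = -168298/134723 + 199584/54931 = 17643777794/7400469113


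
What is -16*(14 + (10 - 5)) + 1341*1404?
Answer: 1882460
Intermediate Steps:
-16*(14 + (10 - 5)) + 1341*1404 = -16*(14 + 5) + 1882764 = -16*19 + 1882764 = -304 + 1882764 = 1882460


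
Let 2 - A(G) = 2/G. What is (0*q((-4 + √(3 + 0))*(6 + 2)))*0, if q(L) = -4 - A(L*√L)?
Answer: 0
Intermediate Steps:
A(G) = 2 - 2/G
q(L) = -6 + 2/L^(3/2) (q(L) = -4 - (2 - 2/L^(3/2)) = -4 + (-2 + 2/L^(3/2)) = -6 + 2/L^(3/2))
(0*q((-4 + √(3 + 0))*(6 + 2)))*0 = (0*(-6 + 2/((-4 + √(3 + 0))*(6 + 2))^(3/2)))*0 = (0*(-6 + 2/((-4 + √3)*8)^(3/2)))*0 = (0*(-6 + 2/(-32 + 8*√3)^(3/2)))*0 = 0*0 = 0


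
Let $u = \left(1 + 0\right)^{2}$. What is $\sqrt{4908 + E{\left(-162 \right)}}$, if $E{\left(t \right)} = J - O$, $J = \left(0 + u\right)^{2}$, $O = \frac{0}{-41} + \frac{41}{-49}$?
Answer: $\frac{\sqrt{240582}}{7} \approx 70.07$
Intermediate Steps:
$u = 1$ ($u = 1^{2} = 1$)
$O = - \frac{41}{49}$ ($O = 0 \left(- \frac{1}{41}\right) + 41 \left(- \frac{1}{49}\right) = 0 - \frac{41}{49} = - \frac{41}{49} \approx -0.83673$)
$J = 1$ ($J = \left(0 + 1\right)^{2} = 1^{2} = 1$)
$E{\left(t \right)} = \frac{90}{49}$ ($E{\left(t \right)} = 1 - - \frac{41}{49} = 1 + \frac{41}{49} = \frac{90}{49}$)
$\sqrt{4908 + E{\left(-162 \right)}} = \sqrt{4908 + \frac{90}{49}} = \sqrt{\frac{240582}{49}} = \frac{\sqrt{240582}}{7}$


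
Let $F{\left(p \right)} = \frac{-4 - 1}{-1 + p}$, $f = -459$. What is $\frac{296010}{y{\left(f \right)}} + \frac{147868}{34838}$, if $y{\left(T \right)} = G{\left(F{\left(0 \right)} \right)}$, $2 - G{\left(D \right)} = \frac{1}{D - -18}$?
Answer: $\frac{2635464120}{17419} \approx 1.513 \cdot 10^{5}$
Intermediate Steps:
$F{\left(p \right)} = - \frac{5}{-1 + p}$
$G{\left(D \right)} = 2 - \frac{1}{18 + D}$ ($G{\left(D \right)} = 2 - \frac{1}{D - -18} = 2 - \frac{1}{D + 18} = 2 - \frac{1}{18 + D}$)
$y{\left(T \right)} = \frac{45}{23}$ ($y{\left(T \right)} = \frac{35 + 2 \left(- \frac{5}{-1 + 0}\right)}{18 - \frac{5}{-1 + 0}} = \frac{35 + 2 \left(- \frac{5}{-1}\right)}{18 - \frac{5}{-1}} = \frac{35 + 2 \left(\left(-5\right) \left(-1\right)\right)}{18 - -5} = \frac{35 + 2 \cdot 5}{18 + 5} = \frac{35 + 10}{23} = \frac{1}{23} \cdot 45 = \frac{45}{23}$)
$\frac{296010}{y{\left(f \right)}} + \frac{147868}{34838} = \frac{296010}{\frac{45}{23}} + \frac{147868}{34838} = 296010 \cdot \frac{23}{45} + 147868 \cdot \frac{1}{34838} = 151294 + \frac{73934}{17419} = \frac{2635464120}{17419}$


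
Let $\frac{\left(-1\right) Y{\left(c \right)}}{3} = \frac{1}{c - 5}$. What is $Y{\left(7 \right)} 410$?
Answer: $-615$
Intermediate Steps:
$Y{\left(c \right)} = - \frac{3}{-5 + c}$ ($Y{\left(c \right)} = - \frac{3}{c - 5} = - \frac{3}{-5 + c}$)
$Y{\left(7 \right)} 410 = - \frac{3}{-5 + 7} \cdot 410 = - \frac{3}{2} \cdot 410 = \left(-3\right) \frac{1}{2} \cdot 410 = \left(- \frac{3}{2}\right) 410 = -615$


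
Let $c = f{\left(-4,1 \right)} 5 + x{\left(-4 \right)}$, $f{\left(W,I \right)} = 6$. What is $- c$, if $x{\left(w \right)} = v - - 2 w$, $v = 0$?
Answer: $-22$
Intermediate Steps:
$x{\left(w \right)} = 2 w$ ($x{\left(w \right)} = 0 - - 2 w = 0 + 2 w = 2 w$)
$c = 22$ ($c = 6 \cdot 5 + 2 \left(-4\right) = 30 - 8 = 22$)
$- c = \left(-1\right) 22 = -22$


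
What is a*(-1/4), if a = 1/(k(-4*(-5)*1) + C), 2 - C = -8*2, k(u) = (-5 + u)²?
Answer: -1/972 ≈ -0.0010288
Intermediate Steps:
C = 18 (C = 2 - (-8)*2 = 2 - 1*(-16) = 2 + 16 = 18)
a = 1/243 (a = 1/((-5 - 4*(-5)*1)² + 18) = 1/((-5 + 20*1)² + 18) = 1/((-5 + 20)² + 18) = 1/(15² + 18) = 1/(225 + 18) = 1/243 ≈ 0.0041152)
a*(-1/4) = (-1/4)/243 = (-1*¼)/243 = (1/243)*(-¼) = -1/972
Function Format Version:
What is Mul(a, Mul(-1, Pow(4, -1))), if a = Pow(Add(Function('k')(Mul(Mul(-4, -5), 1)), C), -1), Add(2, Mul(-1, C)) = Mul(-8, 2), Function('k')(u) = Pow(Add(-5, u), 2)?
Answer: Rational(-1, 972) ≈ -0.0010288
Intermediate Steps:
C = 18 (C = Add(2, Mul(-1, Mul(-8, 2))) = Add(2, Mul(-1, -16)) = Add(2, 16) = 18)
a = Rational(1, 243) (a = Pow(Add(Pow(Add(-5, Mul(Mul(-4, -5), 1)), 2), 18), -1) = Pow(Add(Pow(Add(-5, Mul(20, 1)), 2), 18), -1) = Pow(Add(Pow(Add(-5, 20), 2), 18), -1) = Pow(Add(Pow(15, 2), 18), -1) = Pow(Add(225, 18), -1) = Pow(243, -1) = Rational(1, 243) ≈ 0.0041152)
Mul(a, Mul(-1, Pow(4, -1))) = Mul(Rational(1, 243), Mul(-1, Pow(4, -1))) = Mul(Rational(1, 243), Mul(-1, Rational(1, 4))) = Mul(Rational(1, 243), Rational(-1, 4)) = Rational(-1, 972)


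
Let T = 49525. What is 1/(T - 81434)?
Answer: -1/31909 ≈ -3.1339e-5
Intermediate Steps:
1/(T - 81434) = 1/(49525 - 81434) = 1/(-31909) = -1/31909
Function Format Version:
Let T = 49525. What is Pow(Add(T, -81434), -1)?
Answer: Rational(-1, 31909) ≈ -3.1339e-5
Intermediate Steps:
Pow(Add(T, -81434), -1) = Pow(Add(49525, -81434), -1) = Pow(-31909, -1) = Rational(-1, 31909)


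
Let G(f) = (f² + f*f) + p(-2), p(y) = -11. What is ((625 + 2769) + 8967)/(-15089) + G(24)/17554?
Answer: -199768445/264872306 ≈ -0.75421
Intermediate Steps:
G(f) = -11 + 2*f² (G(f) = (f² + f*f) - 11 = (f² + f²) - 11 = 2*f² - 11 = -11 + 2*f²)
((625 + 2769) + 8967)/(-15089) + G(24)/17554 = ((625 + 2769) + 8967)/(-15089) + (-11 + 2*24²)/17554 = (3394 + 8967)*(-1/15089) + (-11 + 2*576)*(1/17554) = 12361*(-1/15089) + (-11 + 1152)*(1/17554) = -12361/15089 + 1141*(1/17554) = -12361/15089 + 1141/17554 = -199768445/264872306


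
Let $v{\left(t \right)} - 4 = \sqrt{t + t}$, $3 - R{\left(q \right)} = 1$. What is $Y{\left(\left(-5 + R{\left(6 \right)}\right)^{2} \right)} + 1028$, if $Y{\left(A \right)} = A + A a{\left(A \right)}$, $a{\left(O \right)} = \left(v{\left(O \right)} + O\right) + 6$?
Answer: $1208 + 27 \sqrt{2} \approx 1246.2$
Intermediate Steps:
$R{\left(q \right)} = 2$ ($R{\left(q \right)} = 3 - 1 = 2$)
$v{\left(t \right)} = 4 + \sqrt{2} \sqrt{t}$ ($v{\left(t \right)} = 4 + \sqrt{t + t} = 4 + \sqrt{2 t} = 4 + \sqrt{2} \sqrt{t}$)
$a{\left(O \right)} = 10 + O + \sqrt{2} \sqrt{O}$ ($a{\left(O \right)} = \left(\left(4 + \sqrt{2} \sqrt{O}\right) + O\right) + 6 = \left(4 + O + \sqrt{2} \sqrt{O}\right) + 6 = 10 + O + \sqrt{2} \sqrt{O}$)
$Y{\left(A \right)} = A + A \left(10 + A + \sqrt{2} \sqrt{A}\right)$
$Y{\left(\left(-5 + R{\left(6 \right)}\right)^{2} \right)} + 1028 = \left(-5 + 2\right)^{2} \left(11 + \left(-5 + 2\right)^{2} + \sqrt{2} \sqrt{\left(-5 + 2\right)^{2}}\right) + 1028 = \left(-3\right)^{2} \left(11 + \left(-3\right)^{2} + \sqrt{2} \sqrt{\left(-3\right)^{2}}\right) + 1028 = 9 \left(11 + 9 + \sqrt{2} \sqrt{9}\right) + 1028 = 9 \left(11 + 9 + \sqrt{2} \cdot 3\right) + 1028 = 9 \left(11 + 9 + 3 \sqrt{2}\right) + 1028 = 9 \left(20 + 3 \sqrt{2}\right) + 1028 = \left(180 + 27 \sqrt{2}\right) + 1028 = 1208 + 27 \sqrt{2}$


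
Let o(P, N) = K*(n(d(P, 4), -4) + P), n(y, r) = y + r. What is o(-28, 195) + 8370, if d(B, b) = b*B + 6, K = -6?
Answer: 9198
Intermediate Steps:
d(B, b) = 6 + B*b (d(B, b) = B*b + 6 = 6 + B*b)
n(y, r) = r + y
o(P, N) = -12 - 30*P (o(P, N) = -6*((-4 + (6 + P*4)) + P) = -6*((-4 + (6 + 4*P)) + P) = -6*((2 + 4*P) + P) = -6*(2 + 5*P) = -12 - 30*P)
o(-28, 195) + 8370 = (-12 - 30*(-28)) + 8370 = (-12 + 840) + 8370 = 828 + 8370 = 9198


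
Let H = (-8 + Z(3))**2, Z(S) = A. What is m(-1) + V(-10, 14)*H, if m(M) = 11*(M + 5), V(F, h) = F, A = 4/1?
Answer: -116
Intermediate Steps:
A = 4 (A = 4*1 = 4)
Z(S) = 4
H = 16 (H = (-8 + 4)**2 = (-4)**2 = 16)
m(M) = 55 + 11*M (m(M) = 11*(5 + M) = 55 + 11*M)
m(-1) + V(-10, 14)*H = (55 + 11*(-1)) - 10*16 = (55 - 11) - 160 = 44 - 160 = -116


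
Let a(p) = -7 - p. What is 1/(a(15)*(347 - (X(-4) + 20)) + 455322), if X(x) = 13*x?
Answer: 1/446984 ≈ 2.2372e-6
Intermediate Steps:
1/(a(15)*(347 - (X(-4) + 20)) + 455322) = 1/((-7 - 1*15)*(347 - (13*(-4) + 20)) + 455322) = 1/((-7 - 15)*(347 - (-52 + 20)) + 455322) = 1/(-22*(347 - 1*(-32)) + 455322) = 1/(-22*(347 + 32) + 455322) = 1/(-22*379 + 455322) = 1/(-8338 + 455322) = 1/446984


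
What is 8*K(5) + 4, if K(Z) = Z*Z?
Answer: 204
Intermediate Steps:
K(Z) = Z²
8*K(5) + 4 = 8*5² + 4 = 8*25 + 4 = 200 + 4 = 204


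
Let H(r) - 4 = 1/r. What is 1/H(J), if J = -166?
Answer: 166/663 ≈ 0.25038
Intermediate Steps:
H(r) = 4 + 1/r
1/H(J) = 1/(4 + 1/(-166)) = 1/(4 - 1/166) = 1/(663/166) = 166/663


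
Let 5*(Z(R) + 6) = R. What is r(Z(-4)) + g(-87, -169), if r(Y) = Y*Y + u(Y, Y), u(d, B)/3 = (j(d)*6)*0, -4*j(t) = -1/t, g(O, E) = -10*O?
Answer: 22906/25 ≈ 916.24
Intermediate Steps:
Z(R) = -6 + R/5
j(t) = 1/(4*t) (j(t) = -(-1)/(4*t) = 1/(4*t))
u(d, B) = 0 (u(d, B) = 3*(((1/(4*d))*6)*0) = 3*((3/(2*d))*0) = 3*0 = 0)
r(Y) = Y² (r(Y) = Y*Y + 0 = Y² + 0 = Y²)
r(Z(-4)) + g(-87, -169) = (-6 + (⅕)*(-4))² - 10*(-87) = (-6 - ⅘)² + 870 = (-34/5)² + 870 = 1156/25 + 870 = 22906/25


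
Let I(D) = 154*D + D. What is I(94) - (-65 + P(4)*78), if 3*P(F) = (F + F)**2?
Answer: 12971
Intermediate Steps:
I(D) = 155*D
P(F) = 4*F**2/3 (P(F) = (F + F)**2/3 = (2*F)**2/3 = (4*F**2)/3 = 4*F**2/3)
I(94) - (-65 + P(4)*78) = 155*94 - (-65 + ((4/3)*4**2)*78) = 14570 - (-65 + ((4/3)*16)*78) = 14570 - (-65 + (64/3)*78) = 14570 - (-65 + 1664) = 14570 - 1*1599 = 14570 - 1599 = 12971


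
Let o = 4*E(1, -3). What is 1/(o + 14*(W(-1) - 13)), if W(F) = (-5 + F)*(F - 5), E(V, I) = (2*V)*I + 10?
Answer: 1/338 ≈ 0.0029586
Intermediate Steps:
E(V, I) = 10 + 2*I*V (E(V, I) = 2*I*V + 10 = 10 + 2*I*V)
W(F) = (-5 + F)**2 (W(F) = (-5 + F)*(-5 + F) = (-5 + F)**2)
o = 16 (o = 4*(10 + 2*(-3)*1) = 4*(10 - 6) = 4*4 = 16)
1/(o + 14*(W(-1) - 13)) = 1/(16 + 14*((-5 - 1)**2 - 13)) = 1/(16 + 14*((-6)**2 - 13)) = 1/(16 + 14*(36 - 13)) = 1/(16 + 14*23) = 1/(16 + 322) = 1/338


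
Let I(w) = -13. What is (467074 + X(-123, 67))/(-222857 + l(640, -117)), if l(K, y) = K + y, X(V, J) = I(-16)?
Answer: -66723/31762 ≈ -2.1007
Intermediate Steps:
X(V, J) = -13
(467074 + X(-123, 67))/(-222857 + l(640, -117)) = (467074 - 13)/(-222857 + (640 - 117)) = 467061/(-222857 + 523) = 467061/(-222334) = 467061*(-1/222334) = -66723/31762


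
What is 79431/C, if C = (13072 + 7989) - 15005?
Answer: 79431/6056 ≈ 13.116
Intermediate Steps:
C = 6056 (C = 21061 - 15005 = 6056)
79431/C = 79431/6056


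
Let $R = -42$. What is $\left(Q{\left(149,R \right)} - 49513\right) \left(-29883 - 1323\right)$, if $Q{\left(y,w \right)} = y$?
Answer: $1540452984$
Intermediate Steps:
$\left(Q{\left(149,R \right)} - 49513\right) \left(-29883 - 1323\right) = \left(149 - 49513\right) \left(-29883 - 1323\right) = \left(-49364\right) \left(-31206\right) = 1540452984$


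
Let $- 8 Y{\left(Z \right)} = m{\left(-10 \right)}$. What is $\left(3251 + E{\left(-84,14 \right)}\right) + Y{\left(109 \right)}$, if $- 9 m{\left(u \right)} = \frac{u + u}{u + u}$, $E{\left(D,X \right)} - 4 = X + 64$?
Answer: $\frac{239977}{72} \approx 3333.0$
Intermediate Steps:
$E{\left(D,X \right)} = 68 + X$ ($E{\left(D,X \right)} = 4 + \left(X + 64\right) = 4 + \left(64 + X\right) = 68 + X$)
$m{\left(u \right)} = - \frac{1}{9}$ ($m{\left(u \right)} = - \frac{\left(u + u\right) \frac{1}{u + u}}{9} = - \frac{2 u \frac{1}{2 u}}{9} = \left(- \frac{1}{9}\right) 1 = - \frac{1}{9}$)
$Y{\left(Z \right)} = \frac{1}{72}$ ($Y{\left(Z \right)} = \left(- \frac{1}{8}\right) \left(- \frac{1}{9}\right) = \frac{1}{72}$)
$\left(3251 + E{\left(-84,14 \right)}\right) + Y{\left(109 \right)} = \left(3251 + \left(68 + 14\right)\right) + \frac{1}{72} = \left(3251 + 82\right) + \frac{1}{72} = 3333 + \frac{1}{72} = \frac{239977}{72}$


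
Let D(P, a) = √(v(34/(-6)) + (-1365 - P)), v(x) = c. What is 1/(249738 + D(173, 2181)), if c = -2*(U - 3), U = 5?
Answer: 41623/10394845031 - I*√1542/62369070186 ≈ 4.0042e-6 - 6.2961e-10*I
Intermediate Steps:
c = -4 (c = -2*(5 - 3) = -2*2 = -4)
v(x) = -4
D(P, a) = √(-1369 - P) (D(P, a) = √(-4 + (-1365 - P)) = √(-1369 - P))
1/(249738 + D(173, 2181)) = 1/(249738 + √(-1369 - 1*173)) = 1/(249738 + √(-1369 - 173)) = 1/(249738 + √(-1542)) = 1/(249738 + I*√1542)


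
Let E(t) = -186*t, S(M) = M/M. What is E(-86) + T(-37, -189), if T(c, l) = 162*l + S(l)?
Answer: -14621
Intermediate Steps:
S(M) = 1
T(c, l) = 1 + 162*l (T(c, l) = 162*l + 1 = 1 + 162*l)
E(-86) + T(-37, -189) = -186*(-86) + (1 + 162*(-189)) = 15996 + (1 - 30618) = 15996 - 30617 = -14621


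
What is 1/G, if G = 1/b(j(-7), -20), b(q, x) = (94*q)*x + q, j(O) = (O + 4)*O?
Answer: -39459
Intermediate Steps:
j(O) = O*(4 + O) (j(O) = (4 + O)*O = O*(4 + O))
b(q, x) = q + 94*q*x (b(q, x) = 94*q*x + q = q + 94*q*x)
G = -1/39459 (G = 1/((-7*(4 - 7))*(1 + 94*(-20))) = 1/((-7*(-3))*(1 - 1880)) = 1/(21*(-1879)) = 1/(-39459) = -1/39459 ≈ -2.5343e-5)
1/G = 1/(-1/39459) = -39459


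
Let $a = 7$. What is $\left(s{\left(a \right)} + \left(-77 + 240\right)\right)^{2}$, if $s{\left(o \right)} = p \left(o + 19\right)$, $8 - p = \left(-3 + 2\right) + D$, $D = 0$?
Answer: $157609$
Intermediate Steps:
$p = 9$ ($p = 8 - \left(\left(-3 + 2\right) + 0\right) = 8 - \left(-1 + 0\right) = 8 - -1 = 8 + 1 = 9$)
$s{\left(o \right)} = 171 + 9 o$ ($s{\left(o \right)} = 9 \left(o + 19\right) = 9 \left(19 + o\right) = 171 + 9 o$)
$\left(s{\left(a \right)} + \left(-77 + 240\right)\right)^{2} = \left(\left(171 + 9 \cdot 7\right) + \left(-77 + 240\right)\right)^{2} = \left(\left(171 + 63\right) + 163\right)^{2} = \left(234 + 163\right)^{2} = 397^{2} = 157609$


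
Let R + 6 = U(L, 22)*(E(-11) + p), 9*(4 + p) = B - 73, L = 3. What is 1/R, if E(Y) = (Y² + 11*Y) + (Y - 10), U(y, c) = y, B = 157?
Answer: -1/53 ≈ -0.018868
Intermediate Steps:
p = 16/3 (p = -4 + (157 - 73)/9 = -4 + (⅑)*84 = -4 + 28/3 = 16/3 ≈ 5.3333)
E(Y) = -10 + Y² + 12*Y (E(Y) = (Y² + 11*Y) + (-10 + Y) = -10 + Y² + 12*Y)
R = -53 (R = -6 + 3*((-10 + (-11)² + 12*(-11)) + 16/3) = -6 + 3*((-10 + 121 - 132) + 16/3) = -6 + 3*(-21 + 16/3) = -6 + 3*(-47/3) = -6 - 47 = -53)
1/R = 1/(-53) = -1/53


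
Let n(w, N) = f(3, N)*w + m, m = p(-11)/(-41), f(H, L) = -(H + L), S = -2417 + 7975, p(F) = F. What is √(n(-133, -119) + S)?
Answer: I*√16591019/41 ≈ 99.347*I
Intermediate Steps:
S = 5558
f(H, L) = -H - L
m = 11/41 (m = -11/(-41) = -11*(-1/41) = 11/41 ≈ 0.26829)
n(w, N) = 11/41 + w*(-3 - N) (n(w, N) = (-1*3 - N)*w + 11/41 = (-3 - N)*w + 11/41 = w*(-3 - N) + 11/41 = 11/41 + w*(-3 - N))
√(n(-133, -119) + S) = √((11/41 - 1*(-133)*(3 - 119)) + 5558) = √((11/41 - 1*(-133)*(-116)) + 5558) = √((11/41 - 15428) + 5558) = √(-632537/41 + 5558) = √(-404659/41) = I*√16591019/41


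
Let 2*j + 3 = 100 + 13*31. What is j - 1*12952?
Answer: -12702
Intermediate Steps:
j = 250 (j = -3/2 + (100 + 13*31)/2 = -3/2 + (100 + 403)/2 = -3/2 + (1/2)*503 = -3/2 + 503/2 = 250)
j - 1*12952 = 250 - 1*12952 = 250 - 12952 = -12702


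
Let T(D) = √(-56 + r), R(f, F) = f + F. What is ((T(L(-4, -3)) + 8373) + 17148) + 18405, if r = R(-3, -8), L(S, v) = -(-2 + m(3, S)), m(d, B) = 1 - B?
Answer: 43926 + I*√67 ≈ 43926.0 + 8.1853*I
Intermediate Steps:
R(f, F) = F + f
L(S, v) = 1 + S (L(S, v) = -(-2 + (1 - S)) = -(-1 - S) = 1 + S)
r = -11 (r = -8 - 3 = -11)
T(D) = I*√67 (T(D) = √(-56 - 11) = √(-67) = I*√67)
((T(L(-4, -3)) + 8373) + 17148) + 18405 = ((I*√67 + 8373) + 17148) + 18405 = ((8373 + I*√67) + 17148) + 18405 = (25521 + I*√67) + 18405 = 43926 + I*√67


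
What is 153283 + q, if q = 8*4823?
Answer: 191867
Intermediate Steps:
q = 38584
153283 + q = 153283 + 38584 = 191867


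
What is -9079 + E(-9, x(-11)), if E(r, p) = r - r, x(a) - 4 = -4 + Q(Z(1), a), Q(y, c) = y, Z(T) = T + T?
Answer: -9079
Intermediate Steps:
Z(T) = 2*T
x(a) = 2 (x(a) = 4 + (-4 + 2*1) = 4 + (-4 + 2) = 4 - 2 = 2)
E(r, p) = 0
-9079 + E(-9, x(-11)) = -9079 + 0 = -9079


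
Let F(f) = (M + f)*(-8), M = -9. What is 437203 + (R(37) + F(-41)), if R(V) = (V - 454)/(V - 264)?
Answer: 99336298/227 ≈ 4.3761e+5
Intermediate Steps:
F(f) = 72 - 8*f (F(f) = (-9 + f)*(-8) = 72 - 8*f)
R(V) = (-454 + V)/(-264 + V)
437203 + (R(37) + F(-41)) = 437203 + ((-454 + 37)/(-264 + 37) + (72 - 8*(-41))) = 437203 + (-417/(-227) + (72 + 328)) = 437203 + (-1/227*(-417) + 400) = 437203 + (417/227 + 400) = 437203 + 91217/227 = 99336298/227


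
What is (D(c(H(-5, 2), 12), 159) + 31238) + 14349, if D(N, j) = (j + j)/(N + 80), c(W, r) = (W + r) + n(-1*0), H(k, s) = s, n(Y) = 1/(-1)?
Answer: 1413303/31 ≈ 45590.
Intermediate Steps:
n(Y) = -1
c(W, r) = -1 + W + r (c(W, r) = (W + r) - 1 = -1 + W + r)
D(N, j) = 2*j/(80 + N) (D(N, j) = (2*j)/(80 + N) = 2*j/(80 + N))
(D(c(H(-5, 2), 12), 159) + 31238) + 14349 = (2*159/(80 + (-1 + 2 + 12)) + 31238) + 14349 = (2*159/(80 + 13) + 31238) + 14349 = (2*159/93 + 31238) + 14349 = (2*159*(1/93) + 31238) + 14349 = (106/31 + 31238) + 14349 = 968484/31 + 14349 = 1413303/31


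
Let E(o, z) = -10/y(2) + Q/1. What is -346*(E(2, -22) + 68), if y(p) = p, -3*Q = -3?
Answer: -22144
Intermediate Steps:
Q = 1 (Q = -1/3*(-3) = 1)
E(o, z) = -4 (E(o, z) = -10/2 + 1/1 = -10*1/2 + 1*1 = -5 + 1 = -4)
-346*(E(2, -22) + 68) = -346*(-4 + 68) = -346*64 = -22144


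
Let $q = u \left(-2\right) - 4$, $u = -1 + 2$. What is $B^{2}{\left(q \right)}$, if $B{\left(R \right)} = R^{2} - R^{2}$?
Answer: $0$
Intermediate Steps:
$u = 1$
$q = -6$ ($q = 1 \left(-2\right) - 4 = -2 - 4 = -6$)
$B{\left(R \right)} = 0$
$B^{2}{\left(q \right)} = 0^{2} = 0$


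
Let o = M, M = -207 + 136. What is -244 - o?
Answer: -173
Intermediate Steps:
M = -71
o = -71
-244 - o = -244 - 1*(-71) = -244 + 71 = -173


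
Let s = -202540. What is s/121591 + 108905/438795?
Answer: -15126334289/10670704569 ≈ -1.4176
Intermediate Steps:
s/121591 + 108905/438795 = -202540/121591 + 108905/438795 = -202540*1/121591 + 108905*(1/438795) = -202540/121591 + 21781/87759 = -15126334289/10670704569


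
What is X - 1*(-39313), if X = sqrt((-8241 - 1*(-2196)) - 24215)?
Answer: 39313 + 2*I*sqrt(7565) ≈ 39313.0 + 173.95*I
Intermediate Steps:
X = 2*I*sqrt(7565) (X = sqrt((-8241 + 2196) - 24215) = sqrt(-6045 - 24215) = sqrt(-30260) = 2*I*sqrt(7565) ≈ 173.95*I)
X - 1*(-39313) = 2*I*sqrt(7565) - 1*(-39313) = 2*I*sqrt(7565) + 39313 = 39313 + 2*I*sqrt(7565)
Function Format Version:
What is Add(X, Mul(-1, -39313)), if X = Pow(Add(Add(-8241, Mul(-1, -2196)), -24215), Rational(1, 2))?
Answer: Add(39313, Mul(2, I, Pow(7565, Rational(1, 2)))) ≈ Add(39313., Mul(173.95, I))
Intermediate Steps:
X = Mul(2, I, Pow(7565, Rational(1, 2))) (X = Pow(Add(Add(-8241, 2196), -24215), Rational(1, 2)) = Pow(Add(-6045, -24215), Rational(1, 2)) = Pow(-30260, Rational(1, 2)) = Mul(2, I, Pow(7565, Rational(1, 2))) ≈ Mul(173.95, I))
Add(X, Mul(-1, -39313)) = Add(Mul(2, I, Pow(7565, Rational(1, 2))), Mul(-1, -39313)) = Add(Mul(2, I, Pow(7565, Rational(1, 2))), 39313) = Add(39313, Mul(2, I, Pow(7565, Rational(1, 2))))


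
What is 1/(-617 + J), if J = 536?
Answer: -1/81 ≈ -0.012346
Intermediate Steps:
1/(-617 + J) = 1/(-617 + 536) = 1/(-81) = -1/81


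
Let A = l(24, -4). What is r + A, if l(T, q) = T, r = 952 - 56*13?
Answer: 248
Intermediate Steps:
r = 224 (r = 952 - 1*728 = 952 - 728 = 224)
A = 24
r + A = 224 + 24 = 248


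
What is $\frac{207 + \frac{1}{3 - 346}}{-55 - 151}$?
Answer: $- \frac{35500}{35329} \approx -1.0048$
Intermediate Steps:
$\frac{207 + \frac{1}{3 - 346}}{-55 - 151} = \frac{207 + \frac{1}{-343}}{-206} = \left(207 - \frac{1}{343}\right) \left(- \frac{1}{206}\right) = \frac{71000}{343} \left(- \frac{1}{206}\right) = - \frac{35500}{35329}$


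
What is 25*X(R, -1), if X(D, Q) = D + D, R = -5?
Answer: -250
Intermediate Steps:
X(D, Q) = 2*D
25*X(R, -1) = 25*(2*(-5)) = 25*(-10) = -250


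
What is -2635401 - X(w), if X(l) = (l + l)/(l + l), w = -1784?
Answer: -2635402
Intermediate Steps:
X(l) = 1 (X(l) = (2*l)/((2*l)) = (2*l)*(1/(2*l)) = 1)
-2635401 - X(w) = -2635401 - 1*1 = -2635401 - 1 = -2635402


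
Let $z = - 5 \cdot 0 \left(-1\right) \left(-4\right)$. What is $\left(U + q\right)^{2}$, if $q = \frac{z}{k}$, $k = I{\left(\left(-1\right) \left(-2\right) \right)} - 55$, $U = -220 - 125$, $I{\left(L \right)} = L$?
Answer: $119025$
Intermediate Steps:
$U = -345$
$k = -53$ ($k = \left(-1\right) \left(-2\right) - 55 = 2 - 55 = -53$)
$z = 0$ ($z = - 5 \cdot 0 \left(-4\right) = \left(-5\right) 0 = 0$)
$q = 0$ ($q = \frac{0}{-53} = 0 \left(- \frac{1}{53}\right) = 0$)
$\left(U + q\right)^{2} = \left(-345 + 0\right)^{2} = \left(-345\right)^{2} = 119025$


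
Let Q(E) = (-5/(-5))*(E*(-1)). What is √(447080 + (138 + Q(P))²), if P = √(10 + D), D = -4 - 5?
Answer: 3*√51761 ≈ 682.53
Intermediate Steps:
D = -9
P = 1 (P = √(10 - 9) = √1 = 1)
Q(E) = -E (Q(E) = (-5*(-⅕))*(-E) = 1*(-E) = -E)
√(447080 + (138 + Q(P))²) = √(447080 + (138 - 1*1)²) = √(447080 + (138 - 1)²) = √(447080 + 137²) = √(447080 + 18769) = √465849 = 3*√51761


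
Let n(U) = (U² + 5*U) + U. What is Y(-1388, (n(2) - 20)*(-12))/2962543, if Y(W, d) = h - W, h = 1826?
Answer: 3214/2962543 ≈ 0.0010849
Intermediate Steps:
n(U) = U² + 6*U
Y(W, d) = 1826 - W
Y(-1388, (n(2) - 20)*(-12))/2962543 = (1826 - 1*(-1388))/2962543 = (1826 + 1388)*(1/2962543) = 3214*(1/2962543) = 3214/2962543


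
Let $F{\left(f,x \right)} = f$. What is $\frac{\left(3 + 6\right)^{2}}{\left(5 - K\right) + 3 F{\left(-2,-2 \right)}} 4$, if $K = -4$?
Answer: $108$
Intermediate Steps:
$\frac{\left(3 + 6\right)^{2}}{\left(5 - K\right) + 3 F{\left(-2,-2 \right)}} 4 = \frac{\left(3 + 6\right)^{2}}{\left(5 - -4\right) + 3 \left(-2\right)} 4 = \frac{9^{2}}{\left(5 + 4\right) - 6} \cdot 4 = \frac{1}{9 - 6} \cdot 81 \cdot 4 = \frac{1}{3} \cdot 81 \cdot 4 = 27 \cdot 4 = 108$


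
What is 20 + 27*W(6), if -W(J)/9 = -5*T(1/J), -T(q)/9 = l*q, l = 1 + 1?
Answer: -3625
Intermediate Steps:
l = 2
T(q) = -18*q
W(J) = -810/J (W(J) = -(-45)*(-18/J) = -810/J)
20 + 27*W(6) = 20 + 27*(-810/6) = 20 + 27*(-810*1/6) = 20 + 27*(-135) = 20 - 3645 = -3625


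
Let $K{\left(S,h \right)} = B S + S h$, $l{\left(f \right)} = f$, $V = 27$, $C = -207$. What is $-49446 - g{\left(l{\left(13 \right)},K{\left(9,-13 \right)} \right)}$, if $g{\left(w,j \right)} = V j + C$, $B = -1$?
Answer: $-45837$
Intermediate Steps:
$K{\left(S,h \right)} = - S + S h$
$g{\left(w,j \right)} = -207 + 27 j$ ($g{\left(w,j \right)} = 27 j - 207 = -207 + 27 j$)
$-49446 - g{\left(l{\left(13 \right)},K{\left(9,-13 \right)} \right)} = -49446 - \left(-207 + 27 \cdot 9 \left(-1 - 13\right)\right) = -49446 - \left(-207 + 27 \cdot 9 \left(-14\right)\right) = -49446 - \left(-207 + 27 \left(-126\right)\right) = -49446 - \left(-207 - 3402\right) = -49446 - -3609 = -49446 + 3609 = -45837$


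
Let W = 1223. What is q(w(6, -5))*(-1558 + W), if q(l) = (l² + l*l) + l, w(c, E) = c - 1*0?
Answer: -26130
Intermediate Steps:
w(c, E) = c (w(c, E) = c + 0 = c)
q(l) = l + 2*l² (q(l) = (l² + l²) + l = 2*l² + l = l + 2*l²)
q(w(6, -5))*(-1558 + W) = (6*(1 + 2*6))*(-1558 + 1223) = (6*(1 + 12))*(-335) = (6*13)*(-335) = 78*(-335) = -26130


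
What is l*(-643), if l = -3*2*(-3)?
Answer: -11574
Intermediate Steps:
l = 18 (l = -6*(-3) = 18)
l*(-643) = 18*(-643) = -11574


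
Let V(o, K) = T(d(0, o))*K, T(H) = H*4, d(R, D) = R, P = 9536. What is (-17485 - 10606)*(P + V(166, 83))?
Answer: -267875776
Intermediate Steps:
T(H) = 4*H
V(o, K) = 0 (V(o, K) = (4*0)*K = 0*K = 0)
(-17485 - 10606)*(P + V(166, 83)) = (-17485 - 10606)*(9536 + 0) = -28091*9536 = -267875776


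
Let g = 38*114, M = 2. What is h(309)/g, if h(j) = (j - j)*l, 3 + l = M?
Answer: 0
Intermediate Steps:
l = -1 (l = -3 + 2 = -1)
h(j) = 0 (h(j) = (j - j)*(-1) = 0*(-1) = 0)
g = 4332
h(309)/g = 0/4332 = 0*(1/4332) = 0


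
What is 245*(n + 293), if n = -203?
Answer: 22050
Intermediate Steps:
245*(n + 293) = 245*(-203 + 293) = 245*90 = 22050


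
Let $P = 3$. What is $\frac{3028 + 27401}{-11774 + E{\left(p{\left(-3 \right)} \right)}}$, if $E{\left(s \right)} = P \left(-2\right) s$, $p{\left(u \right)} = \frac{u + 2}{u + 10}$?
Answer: $- \frac{213003}{82412} \approx -2.5846$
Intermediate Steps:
$p{\left(u \right)} = \frac{2 + u}{10 + u}$
$E{\left(s \right)} = - 6 s$ ($E{\left(s \right)} = 3 \left(-2\right) s = - 6 s$)
$\frac{3028 + 27401}{-11774 + E{\left(p{\left(-3 \right)} \right)}} = \frac{3028 + 27401}{-11774 - 6 \frac{2 - 3}{10 - 3}} = \frac{30429}{-11774 - 6 \cdot \frac{1}{7} \left(-1\right)} = \frac{30429}{-11774 - - \frac{6}{7}} = \frac{30429}{-11774 + \frac{6}{7}} = \frac{30429}{- \frac{82412}{7}} = 30429 \left(- \frac{7}{82412}\right) = - \frac{213003}{82412}$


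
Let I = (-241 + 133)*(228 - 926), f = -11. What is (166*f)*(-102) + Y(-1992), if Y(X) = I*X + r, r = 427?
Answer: -149978249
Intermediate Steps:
I = 75384 (I = -108*(-698) = 75384)
Y(X) = 427 + 75384*X (Y(X) = 75384*X + 427 = 427 + 75384*X)
(166*f)*(-102) + Y(-1992) = (166*(-11))*(-102) + (427 + 75384*(-1992)) = -1826*(-102) + (427 - 150164928) = 186252 - 150164501 = -149978249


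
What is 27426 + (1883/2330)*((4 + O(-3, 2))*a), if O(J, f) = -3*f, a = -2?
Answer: 31955056/1165 ≈ 27429.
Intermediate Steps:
27426 + (1883/2330)*((4 + O(-3, 2))*a) = 27426 + (1883/2330)*((4 - 3*2)*(-2)) = 27426 + (1883*(1/2330))*((4 - 6)*(-2)) = 27426 + 1883*(-2*(-2))/2330 = 27426 + (1883/2330)*4 = 27426 + 3766/1165 = 31955056/1165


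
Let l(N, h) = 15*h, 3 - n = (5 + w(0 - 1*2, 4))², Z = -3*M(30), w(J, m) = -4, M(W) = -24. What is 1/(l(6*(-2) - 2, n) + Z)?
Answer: 1/102 ≈ 0.0098039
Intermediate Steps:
Z = 72 (Z = -3*(-24) = 72)
n = 2 (n = 3 - (5 - 4)² = 3 - 1*1² = 3 - 1*1 = 3 - 1 = 2)
1/(l(6*(-2) - 2, n) + Z) = 1/(15*2 + 72) = 1/(30 + 72) = 1/102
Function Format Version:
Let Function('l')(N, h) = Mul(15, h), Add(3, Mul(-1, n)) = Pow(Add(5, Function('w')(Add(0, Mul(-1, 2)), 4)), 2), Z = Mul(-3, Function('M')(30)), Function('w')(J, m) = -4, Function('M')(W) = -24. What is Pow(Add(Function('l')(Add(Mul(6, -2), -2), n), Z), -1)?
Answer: Rational(1, 102) ≈ 0.0098039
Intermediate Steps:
Z = 72 (Z = Mul(-3, -24) = 72)
n = 2 (n = Add(3, Mul(-1, Pow(Add(5, -4), 2))) = Add(3, Mul(-1, Pow(1, 2))) = Add(3, Mul(-1, 1)) = Add(3, -1) = 2)
Pow(Add(Function('l')(Add(Mul(6, -2), -2), n), Z), -1) = Pow(Add(Mul(15, 2), 72), -1) = Pow(Add(30, 72), -1) = Pow(102, -1) = Rational(1, 102)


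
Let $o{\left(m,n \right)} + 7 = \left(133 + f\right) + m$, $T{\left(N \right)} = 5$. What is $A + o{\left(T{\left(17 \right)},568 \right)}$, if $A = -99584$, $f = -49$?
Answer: $-99502$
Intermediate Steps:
$o{\left(m,n \right)} = 77 + m$ ($o{\left(m,n \right)} = -7 + \left(\left(133 - 49\right) + m\right) = -7 + \left(84 + m\right) = 77 + m$)
$A + o{\left(T{\left(17 \right)},568 \right)} = -99584 + \left(77 + 5\right) = -99584 + 82 = -99502$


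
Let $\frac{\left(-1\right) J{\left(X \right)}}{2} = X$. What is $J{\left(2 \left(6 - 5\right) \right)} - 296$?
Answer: $-300$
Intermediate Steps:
$J{\left(X \right)} = - 2 X$
$J{\left(2 \left(6 - 5\right) \right)} - 296 = - 2 \cdot 2 \left(6 - 5\right) - 296 = - 2 \cdot 2 \cdot 1 - 296 = \left(-2\right) 2 - 296 = -4 - 296 = -300$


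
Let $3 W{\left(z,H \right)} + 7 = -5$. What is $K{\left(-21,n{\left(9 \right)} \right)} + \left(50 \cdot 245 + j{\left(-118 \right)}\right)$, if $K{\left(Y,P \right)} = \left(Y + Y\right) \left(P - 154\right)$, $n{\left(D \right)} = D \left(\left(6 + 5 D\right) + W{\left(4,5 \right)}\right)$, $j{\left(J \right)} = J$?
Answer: $834$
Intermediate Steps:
$W{\left(z,H \right)} = -4$ ($W{\left(z,H \right)} = - \frac{7}{3} + \frac{1}{3} \left(-5\right) = - \frac{7}{3} - \frac{5}{3} = -4$)
$n{\left(D \right)} = D \left(2 + 5 D\right)$ ($n{\left(D \right)} = D \left(\left(6 + 5 D\right) - 4\right) = D \left(2 + 5 D\right)$)
$K{\left(Y,P \right)} = 2 Y \left(-154 + P\right)$
$K{\left(-21,n{\left(9 \right)} \right)} + \left(50 \cdot 245 + j{\left(-118 \right)}\right) = 2 \left(-21\right) \left(-154 + 9 \left(2 + 5 \cdot 9\right)\right) + \left(50 \cdot 245 - 118\right) = 2 \left(-21\right) \left(-154 + 9 \left(2 + 45\right)\right) + \left(12250 - 118\right) = 2 \left(-21\right) \left(-154 + 9 \cdot 47\right) + 12132 = 2 \left(-21\right) \left(-154 + 423\right) + 12132 = 2 \left(-21\right) 269 + 12132 = -11298 + 12132 = 834$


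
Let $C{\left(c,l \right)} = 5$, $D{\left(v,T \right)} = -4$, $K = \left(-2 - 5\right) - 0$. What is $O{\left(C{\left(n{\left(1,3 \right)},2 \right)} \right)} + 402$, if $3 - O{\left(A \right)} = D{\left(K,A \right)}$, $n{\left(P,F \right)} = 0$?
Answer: $409$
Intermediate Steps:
$K = -7$ ($K = -7 + \left(-4 + 4\right) = -7 + 0 = -7$)
$O{\left(A \right)} = 7$ ($O{\left(A \right)} = 3 - -4 = 3 + 4 = 7$)
$O{\left(C{\left(n{\left(1,3 \right)},2 \right)} \right)} + 402 = 7 + 402 = 409$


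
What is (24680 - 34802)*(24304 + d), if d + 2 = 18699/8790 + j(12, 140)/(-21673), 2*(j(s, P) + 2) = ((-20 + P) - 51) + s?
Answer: -7810934361172824/31750945 ≈ -2.4601e+8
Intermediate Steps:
j(s, P) = -75/2 + P/2 + s/2 (j(s, P) = -2 + (((-20 + P) - 51) + s)/2 = -2 + ((-71 + P) + s)/2 = -2 + (-71 + P + s)/2 = -2 + (-71/2 + P/2 + s/2) = -75/2 + P/2 + s/2)
d = 3985612/31750945 (d = -2 + (18699/8790 + (-75/2 + (½)*140 + (½)*12)/(-21673)) = -2 + (18699*(1/8790) + (-75/2 + 70 + 6)*(-1/21673)) = -2 + (6233/2930 + (77/2)*(-1/21673)) = -2 + (6233/2930 - 77/43346) = -2 + 67487502/31750945 = 3985612/31750945 ≈ 0.12553)
(24680 - 34802)*(24304 + d) = (24680 - 34802)*(24304 + 3985612/31750945) = -10122*771678952892/31750945 = -7810934361172824/31750945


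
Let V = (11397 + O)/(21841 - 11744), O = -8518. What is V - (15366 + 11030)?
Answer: -266517533/10097 ≈ -26396.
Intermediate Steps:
V = 2879/10097 (V = (11397 - 8518)/(21841 - 11744) = 2879/10097 ≈ 0.28513)
V - (15366 + 11030) = 2879/10097 - (15366 + 11030) = 2879/10097 - 1*26396 = 2879/10097 - 26396 = -266517533/10097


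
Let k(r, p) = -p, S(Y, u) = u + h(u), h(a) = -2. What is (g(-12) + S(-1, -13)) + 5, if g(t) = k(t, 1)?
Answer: -11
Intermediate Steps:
S(Y, u) = -2 + u (S(Y, u) = u - 2 = -2 + u)
g(t) = -1 (g(t) = -1*1 = -1)
(g(-12) + S(-1, -13)) + 5 = (-1 + (-2 - 13)) + 5 = (-1 - 15) + 5 = -16 + 5 = -11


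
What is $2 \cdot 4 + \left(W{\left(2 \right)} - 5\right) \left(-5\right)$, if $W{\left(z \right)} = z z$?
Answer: $13$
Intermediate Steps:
$W{\left(z \right)} = z^{2}$
$2 \cdot 4 + \left(W{\left(2 \right)} - 5\right) \left(-5\right) = 2 \cdot 4 + \left(2^{2} - 5\right) \left(-5\right) = 8 + \left(4 - 5\right) \left(-5\right) = 8 - -5 = 8 + 5 = 13$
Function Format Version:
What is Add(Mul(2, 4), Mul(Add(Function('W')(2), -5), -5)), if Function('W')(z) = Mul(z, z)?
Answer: 13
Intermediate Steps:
Function('W')(z) = Pow(z, 2)
Add(Mul(2, 4), Mul(Add(Function('W')(2), -5), -5)) = Add(Mul(2, 4), Mul(Add(Pow(2, 2), -5), -5)) = Add(8, Mul(Add(4, -5), -5)) = Add(8, Mul(-1, -5)) = Add(8, 5) = 13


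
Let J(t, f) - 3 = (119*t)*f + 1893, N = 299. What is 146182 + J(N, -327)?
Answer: -11486909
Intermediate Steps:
J(t, f) = 1896 + 119*f*t (J(t, f) = 3 + ((119*t)*f + 1893) = 3 + (119*f*t + 1893) = 3 + (1893 + 119*f*t) = 1896 + 119*f*t)
146182 + J(N, -327) = 146182 + (1896 + 119*(-327)*299) = 146182 + (1896 - 11634987) = 146182 - 11633091 = -11486909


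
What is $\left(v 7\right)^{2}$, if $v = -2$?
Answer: $196$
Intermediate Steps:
$\left(v 7\right)^{2} = \left(\left(-2\right) 7\right)^{2} = \left(-14\right)^{2} = 196$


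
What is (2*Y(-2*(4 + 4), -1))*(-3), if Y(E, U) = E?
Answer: 96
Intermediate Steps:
(2*Y(-2*(4 + 4), -1))*(-3) = (2*(-2*(4 + 4)))*(-3) = (2*(-2*8))*(-3) = (2*(-16))*(-3) = -32*(-3) = 96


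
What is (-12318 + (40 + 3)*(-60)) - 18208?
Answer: -33106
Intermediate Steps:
(-12318 + (40 + 3)*(-60)) - 18208 = (-12318 + 43*(-60)) - 18208 = (-12318 - 2580) - 18208 = -14898 - 18208 = -33106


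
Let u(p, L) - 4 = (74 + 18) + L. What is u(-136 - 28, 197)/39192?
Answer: 293/39192 ≈ 0.0074760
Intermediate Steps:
u(p, L) = 96 + L (u(p, L) = 4 + ((74 + 18) + L) = 4 + (92 + L) = 96 + L)
u(-136 - 28, 197)/39192 = (96 + 197)/39192 = 293*(1/39192) = 293/39192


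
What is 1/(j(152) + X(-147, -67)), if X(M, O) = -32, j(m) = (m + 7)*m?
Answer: 1/24136 ≈ 4.1432e-5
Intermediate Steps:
j(m) = m*(7 + m) (j(m) = (7 + m)*m = m*(7 + m))
1/(j(152) + X(-147, -67)) = 1/(152*(7 + 152) - 32) = 1/(152*159 - 32) = 1/(24168 - 32) = 1/24136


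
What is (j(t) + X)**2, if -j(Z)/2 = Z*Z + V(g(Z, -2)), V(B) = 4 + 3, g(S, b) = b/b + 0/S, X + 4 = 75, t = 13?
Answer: 78961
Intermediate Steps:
X = 71 (X = -4 + 75 = 71)
g(S, b) = 1 (g(S, b) = 1 + 0 = 1)
V(B) = 7
j(Z) = -14 - 2*Z**2 (j(Z) = -2*(Z*Z + 7) = -2*(Z**2 + 7) = -2*(7 + Z**2) = -14 - 2*Z**2)
(j(t) + X)**2 = ((-14 - 2*13**2) + 71)**2 = ((-14 - 2*169) + 71)**2 = ((-14 - 338) + 71)**2 = (-352 + 71)**2 = (-281)**2 = 78961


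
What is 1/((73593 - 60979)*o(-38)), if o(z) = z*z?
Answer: 1/18214616 ≈ 5.4901e-8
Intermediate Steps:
o(z) = z²
1/((73593 - 60979)*o(-38)) = 1/((73593 - 60979)*((-38)²)) = 1/(12614*1444) = (1/12614)*(1/1444) = 1/18214616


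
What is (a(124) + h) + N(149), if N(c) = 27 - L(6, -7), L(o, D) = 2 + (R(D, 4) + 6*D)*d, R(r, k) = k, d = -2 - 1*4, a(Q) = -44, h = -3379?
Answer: -3626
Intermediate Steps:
d = -6 (d = -2 - 4 = -6)
L(o, D) = -22 - 36*D (L(o, D) = 2 + (4 + 6*D)*(-6) = 2 + (-24 - 36*D) = -22 - 36*D)
N(c) = -203 (N(c) = 27 - (-22 - 36*(-7)) = 27 - (-22 + 252) = 27 - 1*230 = 27 - 230 = -203)
(a(124) + h) + N(149) = (-44 - 3379) - 203 = -3423 - 203 = -3626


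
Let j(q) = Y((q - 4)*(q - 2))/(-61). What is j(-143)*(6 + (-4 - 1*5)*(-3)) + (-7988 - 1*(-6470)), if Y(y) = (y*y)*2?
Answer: -29985821448/61 ≈ -4.9157e+8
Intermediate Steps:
Y(y) = 2*y**2 (Y(y) = y**2*2 = 2*y**2)
j(q) = -2*(-4 + q)**2*(-2 + q)**2/61 (j(q) = (2*((q - 4)*(q - 2))**2)/(-61) = (2*((-4 + q)*(-2 + q))**2)*(-1/61) = (2*((-4 + q)**2*(-2 + q)**2))*(-1/61) = (2*(-4 + q)**2*(-2 + q)**2)*(-1/61) = -2*(-4 + q)**2*(-2 + q)**2/61)
j(-143)*(6 + (-4 - 1*5)*(-3)) + (-7988 - 1*(-6470)) = (-2*(8 + (-143)**2 - 6*(-143))**2/61)*(6 + (-4 - 1*5)*(-3)) + (-7988 - 1*(-6470)) = (-2*(8 + 20449 + 858)**2/61)*(6 + (-4 - 5)*(-3)) + (-7988 + 6470) = (-2/61*21315**2)*(6 - 9*(-3)) - 1518 = (-2/61*454329225)*(6 + 27) - 1518 = -908658450/61*33 - 1518 = -29985728850/61 - 1518 = -29985821448/61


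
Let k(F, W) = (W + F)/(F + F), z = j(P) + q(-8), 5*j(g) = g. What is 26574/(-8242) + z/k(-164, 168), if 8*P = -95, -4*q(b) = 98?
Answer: 36273467/16484 ≈ 2200.5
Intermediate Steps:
q(b) = -49/2 (q(b) = -¼*98 = -49/2)
P = -95/8 (P = (⅛)*(-95) = -95/8 ≈ -11.875)
j(g) = g/5
z = -215/8 (z = (⅕)*(-95/8) - 49/2 = -19/8 - 49/2 = -215/8 ≈ -26.875)
k(F, W) = (F + W)/(2*F) (k(F, W) = (F + W)/((2*F)) = (F + W)*(1/(2*F)) = (F + W)/(2*F))
26574/(-8242) + z/k(-164, 168) = 26574/(-8242) - 215*(-328/(-164 + 168))/8 = 26574*(-1/8242) - 215/(8*((½)*(-1/164)*4)) = -13287/4121 - 215/(8*(-1/82)) = -13287/4121 - 215/8*(-82) = -13287/4121 + 8815/4 = 36273467/16484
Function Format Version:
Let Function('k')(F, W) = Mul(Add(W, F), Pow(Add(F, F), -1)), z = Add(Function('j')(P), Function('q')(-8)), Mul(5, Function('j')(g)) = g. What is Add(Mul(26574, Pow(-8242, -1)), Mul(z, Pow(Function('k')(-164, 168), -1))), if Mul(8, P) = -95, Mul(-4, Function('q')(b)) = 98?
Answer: Rational(36273467, 16484) ≈ 2200.5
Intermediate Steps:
Function('q')(b) = Rational(-49, 2) (Function('q')(b) = Mul(Rational(-1, 4), 98) = Rational(-49, 2))
P = Rational(-95, 8) (P = Mul(Rational(1, 8), -95) = Rational(-95, 8) ≈ -11.875)
Function('j')(g) = Mul(Rational(1, 5), g)
z = Rational(-215, 8) (z = Add(Mul(Rational(1, 5), Rational(-95, 8)), Rational(-49, 2)) = Add(Rational(-19, 8), Rational(-49, 2)) = Rational(-215, 8) ≈ -26.875)
Function('k')(F, W) = Mul(Rational(1, 2), Pow(F, -1), Add(F, W)) (Function('k')(F, W) = Mul(Add(F, W), Pow(Mul(2, F), -1)) = Mul(Add(F, W), Mul(Rational(1, 2), Pow(F, -1))) = Mul(Rational(1, 2), Pow(F, -1), Add(F, W)))
Add(Mul(26574, Pow(-8242, -1)), Mul(z, Pow(Function('k')(-164, 168), -1))) = Add(Mul(26574, Pow(-8242, -1)), Mul(Rational(-215, 8), Pow(Mul(Rational(1, 2), Pow(-164, -1), Add(-164, 168)), -1))) = Add(Mul(26574, Rational(-1, 8242)), Mul(Rational(-215, 8), Pow(Mul(Rational(1, 2), Rational(-1, 164), 4), -1))) = Add(Rational(-13287, 4121), Mul(Rational(-215, 8), Pow(Rational(-1, 82), -1))) = Add(Rational(-13287, 4121), Mul(Rational(-215, 8), -82)) = Add(Rational(-13287, 4121), Rational(8815, 4)) = Rational(36273467, 16484)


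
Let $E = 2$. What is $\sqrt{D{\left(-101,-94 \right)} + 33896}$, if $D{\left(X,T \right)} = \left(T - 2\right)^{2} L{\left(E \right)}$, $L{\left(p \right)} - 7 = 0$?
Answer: $2 \sqrt{24602} \approx 313.7$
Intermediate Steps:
$L{\left(p \right)} = 7$ ($L{\left(p \right)} = 7 + 0 = 7$)
$D{\left(X,T \right)} = 7 \left(-2 + T\right)^{2}$ ($D{\left(X,T \right)} = \left(T - 2\right)^{2} \cdot 7 = \left(-2 + T\right)^{2} \cdot 7 = 7 \left(-2 + T\right)^{2}$)
$\sqrt{D{\left(-101,-94 \right)} + 33896} = \sqrt{7 \left(-2 - 94\right)^{2} + 33896} = \sqrt{7 \left(-96\right)^{2} + 33896} = \sqrt{7 \cdot 9216 + 33896} = \sqrt{64512 + 33896} = \sqrt{98408} = 2 \sqrt{24602}$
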